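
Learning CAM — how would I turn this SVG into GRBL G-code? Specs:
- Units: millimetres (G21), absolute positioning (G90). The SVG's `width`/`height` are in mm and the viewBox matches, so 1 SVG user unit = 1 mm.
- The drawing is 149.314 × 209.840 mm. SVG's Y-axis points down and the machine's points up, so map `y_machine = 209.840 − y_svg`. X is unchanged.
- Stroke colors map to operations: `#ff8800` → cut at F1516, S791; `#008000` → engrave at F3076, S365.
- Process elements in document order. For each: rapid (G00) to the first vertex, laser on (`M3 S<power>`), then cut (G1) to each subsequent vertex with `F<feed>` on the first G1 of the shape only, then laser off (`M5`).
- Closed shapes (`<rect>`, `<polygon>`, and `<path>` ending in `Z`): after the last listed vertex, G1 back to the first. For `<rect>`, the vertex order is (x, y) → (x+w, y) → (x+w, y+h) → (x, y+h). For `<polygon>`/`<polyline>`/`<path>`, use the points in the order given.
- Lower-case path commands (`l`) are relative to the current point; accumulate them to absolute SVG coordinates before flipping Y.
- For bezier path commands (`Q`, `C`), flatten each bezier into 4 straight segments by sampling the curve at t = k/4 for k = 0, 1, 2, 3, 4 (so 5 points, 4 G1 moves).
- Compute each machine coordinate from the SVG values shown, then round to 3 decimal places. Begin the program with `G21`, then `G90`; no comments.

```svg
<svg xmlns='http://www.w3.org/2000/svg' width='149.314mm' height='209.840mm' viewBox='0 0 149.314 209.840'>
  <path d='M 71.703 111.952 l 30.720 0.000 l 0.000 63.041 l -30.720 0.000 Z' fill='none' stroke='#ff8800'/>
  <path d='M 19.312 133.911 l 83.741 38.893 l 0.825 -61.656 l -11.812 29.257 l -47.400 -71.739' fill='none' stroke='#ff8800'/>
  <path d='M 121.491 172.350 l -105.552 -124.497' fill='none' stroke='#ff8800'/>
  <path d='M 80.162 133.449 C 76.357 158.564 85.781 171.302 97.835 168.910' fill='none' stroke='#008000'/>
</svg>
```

Since the viewBox matches the mm dimensions, user units are millimetres directly. The only transform is the Y-flip y_m = 209.840 − y_svg.

Shape 1 is a rectangle drawn with `<path>`. Its stroke #ff8800 means cut at S791, F1516. After flipping Y the toolpath is (71.703,97.888) → (102.423,97.888) → (102.423,34.847) → (71.703,34.847) → (71.703,97.888), returning to the start.

Shape 2 is a open polyline drawn with `<path>`. Its stroke #ff8800 means cut at S791, F1516. After flipping Y the toolpath is (19.312,75.929) → (103.053,37.036) → (103.878,98.692) → (92.066,69.435) → (44.666,141.174).

Shape 3 is a line segment drawn with `<path>`. Its stroke #ff8800 means cut at S791, F1516. After flipping Y the toolpath is (121.491,37.490) → (15.939,161.987).

Shape 4 is a cubic bezier drawn with `<path>`. Its stroke #008000 means engrave at S365, F3076. After flipping Y the toolpath is (80.162,76.391) → (79.623,59.918) → (83.051,48.345) → (89.453,41.930) → (97.835,40.930).

G21
G90
G00 X71.703 Y97.888
M3 S791
G1 X102.423 Y97.888 F1516
G1 X102.423 Y34.847
G1 X71.703 Y34.847
G1 X71.703 Y97.888
M5
G00 X19.312 Y75.929
M3 S791
G1 X103.053 Y37.036 F1516
G1 X103.878 Y98.692
G1 X92.066 Y69.435
G1 X44.666 Y141.174
M5
G00 X121.491 Y37.490
M3 S791
G1 X15.939 Y161.987 F1516
M5
G00 X80.162 Y76.391
M3 S365
G1 X79.623 Y59.918 F3076
G1 X83.051 Y48.345
G1 X89.453 Y41.930
G1 X97.835 Y40.930
M5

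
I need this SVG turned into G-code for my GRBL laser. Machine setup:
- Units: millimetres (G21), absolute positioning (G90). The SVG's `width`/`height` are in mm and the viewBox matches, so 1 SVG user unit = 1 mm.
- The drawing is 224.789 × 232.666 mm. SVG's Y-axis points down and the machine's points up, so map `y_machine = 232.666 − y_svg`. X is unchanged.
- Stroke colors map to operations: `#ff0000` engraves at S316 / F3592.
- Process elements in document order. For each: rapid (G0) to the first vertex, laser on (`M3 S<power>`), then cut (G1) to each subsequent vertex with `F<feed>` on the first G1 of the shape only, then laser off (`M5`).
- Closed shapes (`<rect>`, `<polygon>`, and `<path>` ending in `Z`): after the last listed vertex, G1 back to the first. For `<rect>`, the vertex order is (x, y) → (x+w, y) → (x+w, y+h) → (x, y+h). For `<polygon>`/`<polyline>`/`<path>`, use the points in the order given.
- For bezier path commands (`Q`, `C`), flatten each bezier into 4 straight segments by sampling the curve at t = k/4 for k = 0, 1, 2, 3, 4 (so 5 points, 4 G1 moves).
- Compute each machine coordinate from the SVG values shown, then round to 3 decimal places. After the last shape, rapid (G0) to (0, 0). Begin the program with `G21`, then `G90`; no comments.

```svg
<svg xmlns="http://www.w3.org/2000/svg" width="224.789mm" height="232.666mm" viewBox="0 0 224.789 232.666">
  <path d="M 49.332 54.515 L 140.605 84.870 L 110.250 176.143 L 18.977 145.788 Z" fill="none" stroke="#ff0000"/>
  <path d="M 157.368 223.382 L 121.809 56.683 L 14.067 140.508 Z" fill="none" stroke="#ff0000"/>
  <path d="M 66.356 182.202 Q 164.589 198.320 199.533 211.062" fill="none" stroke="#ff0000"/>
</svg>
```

Since the viewBox matches the mm dimensions, user units are millimetres directly. The only transform is the Y-flip y_m = 232.666 − y_svg.

Shape 1 is a regular polygon drawn with `<path>`. Its stroke #ff0000 means engrave at S316, F3592. After flipping Y the toolpath is (49.332,178.151) → (140.605,147.796) → (110.250,56.523) → (18.977,86.878) → (49.332,178.151), returning to the start.

Shape 2 is a closed polygon drawn with `<path>`. Its stroke #ff0000 means engrave at S316, F3592. After flipping Y the toolpath is (157.368,9.284) → (121.809,175.983) → (14.067,92.158) → (157.368,9.284), returning to the start.

Shape 3 is a quadratic bezier drawn with `<path>`. Its stroke #ff0000 means engrave at S316, F3592. After flipping Y the toolpath is (66.356,50.464) → (111.517,42.616) → (148.767,35.190) → (178.105,28.186) → (199.533,21.604).

G21
G90
G0 X49.332 Y178.151
M3 S316
G1 X140.605 Y147.796 F3592
G1 X110.250 Y56.523
G1 X18.977 Y86.878
G1 X49.332 Y178.151
M5
G0 X157.368 Y9.284
M3 S316
G1 X121.809 Y175.983 F3592
G1 X14.067 Y92.158
G1 X157.368 Y9.284
M5
G0 X66.356 Y50.464
M3 S316
G1 X111.517 Y42.616 F3592
G1 X148.767 Y35.190
G1 X178.105 Y28.186
G1 X199.533 Y21.604
M5
G0 X0.000 Y0.000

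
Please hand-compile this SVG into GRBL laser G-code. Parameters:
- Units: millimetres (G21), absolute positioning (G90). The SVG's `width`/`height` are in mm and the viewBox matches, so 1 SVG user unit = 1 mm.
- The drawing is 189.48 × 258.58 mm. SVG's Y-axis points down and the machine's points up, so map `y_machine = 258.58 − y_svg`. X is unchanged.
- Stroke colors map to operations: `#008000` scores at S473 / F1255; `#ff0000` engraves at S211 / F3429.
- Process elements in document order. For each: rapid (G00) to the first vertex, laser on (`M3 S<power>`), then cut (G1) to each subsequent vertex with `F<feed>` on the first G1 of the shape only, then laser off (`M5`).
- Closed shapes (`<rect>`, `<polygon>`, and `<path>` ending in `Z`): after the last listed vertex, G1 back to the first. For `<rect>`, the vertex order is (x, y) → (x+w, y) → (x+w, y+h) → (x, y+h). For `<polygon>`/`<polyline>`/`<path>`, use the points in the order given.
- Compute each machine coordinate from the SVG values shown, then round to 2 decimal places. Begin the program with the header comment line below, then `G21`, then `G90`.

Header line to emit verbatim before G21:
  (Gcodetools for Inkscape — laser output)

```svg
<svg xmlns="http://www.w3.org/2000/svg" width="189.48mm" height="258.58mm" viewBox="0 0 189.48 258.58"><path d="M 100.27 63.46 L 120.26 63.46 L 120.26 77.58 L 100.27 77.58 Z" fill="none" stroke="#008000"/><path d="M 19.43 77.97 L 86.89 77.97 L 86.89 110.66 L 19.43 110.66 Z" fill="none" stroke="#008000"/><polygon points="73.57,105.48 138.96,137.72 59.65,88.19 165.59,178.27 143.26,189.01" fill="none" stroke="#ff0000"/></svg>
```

(Gcodetools for Inkscape — laser output)
G21
G90
G00 X100.27 Y195.12
M3 S473
G1 X120.26 Y195.12 F1255
G1 X120.26 Y181.00
G1 X100.27 Y181.00
G1 X100.27 Y195.12
M5
G00 X19.43 Y180.61
M3 S473
G1 X86.89 Y180.61 F1255
G1 X86.89 Y147.92
G1 X19.43 Y147.92
G1 X19.43 Y180.61
M5
G00 X73.57 Y153.10
M3 S211
G1 X138.96 Y120.86 F3429
G1 X59.65 Y170.39
G1 X165.59 Y80.31
G1 X143.26 Y69.57
G1 X73.57 Y153.10
M5

Since the viewBox matches the mm dimensions, user units are millimetres directly. The only transform is the Y-flip y_m = 258.58 − y_svg.

Shape 1 is a rectangle drawn with `<path>`. Its stroke #008000 means score at S473, F1255. After flipping Y the toolpath is (100.27,195.12) → (120.26,195.12) → (120.26,181.00) → (100.27,181.00) → (100.27,195.12), returning to the start.

Shape 2 is a rectangle drawn with `<path>`. Its stroke #008000 means score at S473, F1255. After flipping Y the toolpath is (19.43,180.61) → (86.89,180.61) → (86.89,147.92) → (19.43,147.92) → (19.43,180.61), returning to the start.

Shape 3 is a closed polygon drawn with `<polygon>`. Its stroke #ff0000 means engrave at S211, F3429. After flipping Y the toolpath is (73.57,153.10) → (138.96,120.86) → (59.65,170.39) → (165.59,80.31) → (143.26,69.57) → (73.57,153.10), returning to the start.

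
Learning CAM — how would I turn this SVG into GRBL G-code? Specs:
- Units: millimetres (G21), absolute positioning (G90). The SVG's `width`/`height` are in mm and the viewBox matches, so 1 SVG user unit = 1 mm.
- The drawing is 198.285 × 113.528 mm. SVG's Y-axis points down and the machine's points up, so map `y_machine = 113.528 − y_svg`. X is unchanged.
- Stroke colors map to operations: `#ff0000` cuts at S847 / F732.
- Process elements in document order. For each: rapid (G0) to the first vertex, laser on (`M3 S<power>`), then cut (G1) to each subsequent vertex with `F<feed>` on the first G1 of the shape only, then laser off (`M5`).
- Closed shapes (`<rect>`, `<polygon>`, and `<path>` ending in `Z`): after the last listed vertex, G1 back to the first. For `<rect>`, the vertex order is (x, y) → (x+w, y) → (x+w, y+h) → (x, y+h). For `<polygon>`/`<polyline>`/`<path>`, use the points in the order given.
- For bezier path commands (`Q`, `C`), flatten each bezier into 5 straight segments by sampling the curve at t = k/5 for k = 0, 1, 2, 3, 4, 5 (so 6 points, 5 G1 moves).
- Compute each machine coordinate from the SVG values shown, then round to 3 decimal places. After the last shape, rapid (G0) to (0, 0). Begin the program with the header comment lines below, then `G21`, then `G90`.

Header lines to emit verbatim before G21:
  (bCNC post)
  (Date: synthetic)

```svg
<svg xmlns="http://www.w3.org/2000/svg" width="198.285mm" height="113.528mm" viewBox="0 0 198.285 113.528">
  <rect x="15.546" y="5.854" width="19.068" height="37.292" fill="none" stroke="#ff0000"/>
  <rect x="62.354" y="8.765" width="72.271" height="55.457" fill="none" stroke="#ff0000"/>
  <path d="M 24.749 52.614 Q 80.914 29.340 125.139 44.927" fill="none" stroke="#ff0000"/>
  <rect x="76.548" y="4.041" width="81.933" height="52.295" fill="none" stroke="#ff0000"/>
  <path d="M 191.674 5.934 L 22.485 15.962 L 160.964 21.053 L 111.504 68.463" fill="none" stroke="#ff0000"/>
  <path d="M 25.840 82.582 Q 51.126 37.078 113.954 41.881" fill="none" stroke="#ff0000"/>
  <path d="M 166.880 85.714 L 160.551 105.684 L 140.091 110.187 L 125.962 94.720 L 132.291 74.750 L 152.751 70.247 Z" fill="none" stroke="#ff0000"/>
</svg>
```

Since the viewBox matches the mm dimensions, user units are millimetres directly. The only transform is the Y-flip y_m = 113.528 − y_svg.

Shape 1 is a rectangle drawn with `<rect>`. Its stroke #ff0000 means cut at S847, F732. After flipping Y the toolpath is (15.546,107.674) → (34.614,107.674) → (34.614,70.382) → (15.546,70.382) → (15.546,107.674), returning to the start.

Shape 2 is a rectangle drawn with `<rect>`. Its stroke #ff0000 means cut at S847, F732. After flipping Y the toolpath is (62.354,104.763) → (134.625,104.763) → (134.625,49.306) → (62.354,49.306) → (62.354,104.763), returning to the start.

Shape 3 is a quadratic bezier drawn with `<path>`. Its stroke #ff0000 means cut at S847, F732. After flipping Y the toolpath is (24.749,60.914) → (46.737,68.669) → (67.771,73.315) → (87.849,74.853) → (106.971,73.281) → (125.139,68.601).

Shape 4 is a rectangle drawn with `<rect>`. Its stroke #ff0000 means cut at S847, F732. After flipping Y the toolpath is (76.548,109.487) → (158.481,109.487) → (158.481,57.192) → (76.548,57.192) → (76.548,109.487), returning to the start.

Shape 5 is a open polyline drawn with `<path>`. Its stroke #ff0000 means cut at S847, F732. After flipping Y the toolpath is (191.674,107.594) → (22.485,97.566) → (160.964,92.475) → (111.504,45.065).

Shape 6 is a quadratic bezier drawn with `<path>`. Its stroke #ff0000 means cut at S847, F732. After flipping Y the toolpath is (25.840,30.946) → (37.456,47.135) → (52.076,59.300) → (69.698,67.440) → (90.324,71.556) → (113.954,71.647).

Shape 7 is a regular polygon drawn with `<path>`. Its stroke #ff0000 means cut at S847, F732. After flipping Y the toolpath is (166.880,27.814) → (160.551,7.844) → (140.091,3.341) → (125.962,18.808) → (132.291,38.778) → (152.751,43.281) → (166.880,27.814), returning to the start.

(bCNC post)
(Date: synthetic)
G21
G90
G0 X15.546 Y107.674
M3 S847
G1 X34.614 Y107.674 F732
G1 X34.614 Y70.382
G1 X15.546 Y70.382
G1 X15.546 Y107.674
M5
G0 X62.354 Y104.763
M3 S847
G1 X134.625 Y104.763 F732
G1 X134.625 Y49.306
G1 X62.354 Y49.306
G1 X62.354 Y104.763
M5
G0 X24.749 Y60.914
M3 S847
G1 X46.737 Y68.669 F732
G1 X67.771 Y73.315
G1 X87.849 Y74.853
G1 X106.971 Y73.281
G1 X125.139 Y68.601
M5
G0 X76.548 Y109.487
M3 S847
G1 X158.481 Y109.487 F732
G1 X158.481 Y57.192
G1 X76.548 Y57.192
G1 X76.548 Y109.487
M5
G0 X191.674 Y107.594
M3 S847
G1 X22.485 Y97.566 F732
G1 X160.964 Y92.475
G1 X111.504 Y45.065
M5
G0 X25.840 Y30.946
M3 S847
G1 X37.456 Y47.135 F732
G1 X52.076 Y59.300
G1 X69.698 Y67.440
G1 X90.324 Y71.556
G1 X113.954 Y71.647
M5
G0 X166.880 Y27.814
M3 S847
G1 X160.551 Y7.844 F732
G1 X140.091 Y3.341
G1 X125.962 Y18.808
G1 X132.291 Y38.778
G1 X152.751 Y43.281
G1 X166.880 Y27.814
M5
G0 X0.000 Y0.000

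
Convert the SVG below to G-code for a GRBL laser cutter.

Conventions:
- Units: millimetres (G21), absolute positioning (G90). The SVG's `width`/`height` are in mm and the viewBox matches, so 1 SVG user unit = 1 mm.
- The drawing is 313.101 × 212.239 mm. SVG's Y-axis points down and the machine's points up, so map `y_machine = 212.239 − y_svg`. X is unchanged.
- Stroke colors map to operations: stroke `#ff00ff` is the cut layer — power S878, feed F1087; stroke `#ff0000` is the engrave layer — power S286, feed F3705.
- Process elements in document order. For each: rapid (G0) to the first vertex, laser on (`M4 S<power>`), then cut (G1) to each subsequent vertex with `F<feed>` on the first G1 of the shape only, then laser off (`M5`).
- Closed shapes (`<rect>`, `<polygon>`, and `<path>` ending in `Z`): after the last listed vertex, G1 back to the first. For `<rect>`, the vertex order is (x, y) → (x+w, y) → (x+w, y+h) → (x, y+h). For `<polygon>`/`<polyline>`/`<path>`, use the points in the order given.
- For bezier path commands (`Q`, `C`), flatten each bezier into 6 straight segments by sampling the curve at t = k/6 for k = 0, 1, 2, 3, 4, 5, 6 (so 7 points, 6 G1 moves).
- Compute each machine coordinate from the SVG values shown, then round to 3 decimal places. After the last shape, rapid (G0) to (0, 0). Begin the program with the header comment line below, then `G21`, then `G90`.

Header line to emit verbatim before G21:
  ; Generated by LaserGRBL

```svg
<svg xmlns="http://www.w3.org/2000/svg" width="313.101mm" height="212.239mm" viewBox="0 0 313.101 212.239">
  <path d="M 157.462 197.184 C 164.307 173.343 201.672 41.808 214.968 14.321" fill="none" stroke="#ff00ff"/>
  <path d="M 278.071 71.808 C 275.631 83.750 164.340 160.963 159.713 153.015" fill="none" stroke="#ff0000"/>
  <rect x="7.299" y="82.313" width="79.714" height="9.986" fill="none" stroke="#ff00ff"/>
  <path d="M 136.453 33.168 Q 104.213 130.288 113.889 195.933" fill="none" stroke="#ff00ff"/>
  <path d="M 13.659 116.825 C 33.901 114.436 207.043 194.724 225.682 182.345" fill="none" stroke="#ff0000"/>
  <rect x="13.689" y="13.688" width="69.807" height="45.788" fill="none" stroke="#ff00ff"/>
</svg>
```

1 u = 1 mm; y_m = 212.239 − y.

[1] `<path>` cubic bezier, #ff00ff→cut S878 F1087: (157.462,15.055) → (163.175,34.970) → (172.459,66.952) → (183.796,105.119) → (195.671,143.591) → (206.567,176.484) → (214.968,197.918)

[2] `<path>` cubic bezier, #ff0000→engrave S286 F3705: (278.071,140.431) → (268.778,129.717) → (247.329,112.304) → (219.712,92.369) → (191.913,74.091) → (169.917,61.650) → (159.713,59.224)

[3] `<rect>` rectangle, #ff00ff→cut S878 F1087: (7.299,129.926) → (87.013,129.926) → (87.013,119.940) → (7.299,119.940) → (7.299,129.926) (closed)

[4] `<path>` quadratic bezier, #ff00ff→cut S878 F1087: (136.453,179.071) → (126.871,147.572) → (119.617,117.822) → (114.692,89.820) → (112.096,63.567) → (111.828,39.062) → (113.889,16.306)

[5] `<path>` cubic bezier, #ff0000→engrave S286 F3705: (13.659,95.414) → (35.099,90.531) → (73.482,76.738) → (120.272,58.908) → (166.927,41.910) → (204.910,30.615) → (225.682,29.894)

[6] `<rect>` rectangle, #ff00ff→cut S878 F1087: (13.689,198.551) → (83.496,198.551) → (83.496,152.763) → (13.689,152.763) → (13.689,198.551) (closed)

; Generated by LaserGRBL
G21
G90
G0 X157.462 Y15.055
M4 S878
G1 X163.175 Y34.970 F1087
G1 X172.459 Y66.952
G1 X183.796 Y105.119
G1 X195.671 Y143.591
G1 X206.567 Y176.484
G1 X214.968 Y197.918
M5
G0 X278.071 Y140.431
M4 S286
G1 X268.778 Y129.717 F3705
G1 X247.329 Y112.304
G1 X219.712 Y92.369
G1 X191.913 Y74.091
G1 X169.917 Y61.650
G1 X159.713 Y59.224
M5
G0 X7.299 Y129.926
M4 S878
G1 X87.013 Y129.926 F1087
G1 X87.013 Y119.940
G1 X7.299 Y119.940
G1 X7.299 Y129.926
M5
G0 X136.453 Y179.071
M4 S878
G1 X126.871 Y147.572 F1087
G1 X119.617 Y117.822
G1 X114.692 Y89.820
G1 X112.096 Y63.567
G1 X111.828 Y39.062
G1 X113.889 Y16.306
M5
G0 X13.659 Y95.414
M4 S286
G1 X35.099 Y90.531 F3705
G1 X73.482 Y76.738
G1 X120.272 Y58.908
G1 X166.927 Y41.910
G1 X204.910 Y30.615
G1 X225.682 Y29.894
M5
G0 X13.689 Y198.551
M4 S878
G1 X83.496 Y198.551 F1087
G1 X83.496 Y152.763
G1 X13.689 Y152.763
G1 X13.689 Y198.551
M5
G0 X0.000 Y0.000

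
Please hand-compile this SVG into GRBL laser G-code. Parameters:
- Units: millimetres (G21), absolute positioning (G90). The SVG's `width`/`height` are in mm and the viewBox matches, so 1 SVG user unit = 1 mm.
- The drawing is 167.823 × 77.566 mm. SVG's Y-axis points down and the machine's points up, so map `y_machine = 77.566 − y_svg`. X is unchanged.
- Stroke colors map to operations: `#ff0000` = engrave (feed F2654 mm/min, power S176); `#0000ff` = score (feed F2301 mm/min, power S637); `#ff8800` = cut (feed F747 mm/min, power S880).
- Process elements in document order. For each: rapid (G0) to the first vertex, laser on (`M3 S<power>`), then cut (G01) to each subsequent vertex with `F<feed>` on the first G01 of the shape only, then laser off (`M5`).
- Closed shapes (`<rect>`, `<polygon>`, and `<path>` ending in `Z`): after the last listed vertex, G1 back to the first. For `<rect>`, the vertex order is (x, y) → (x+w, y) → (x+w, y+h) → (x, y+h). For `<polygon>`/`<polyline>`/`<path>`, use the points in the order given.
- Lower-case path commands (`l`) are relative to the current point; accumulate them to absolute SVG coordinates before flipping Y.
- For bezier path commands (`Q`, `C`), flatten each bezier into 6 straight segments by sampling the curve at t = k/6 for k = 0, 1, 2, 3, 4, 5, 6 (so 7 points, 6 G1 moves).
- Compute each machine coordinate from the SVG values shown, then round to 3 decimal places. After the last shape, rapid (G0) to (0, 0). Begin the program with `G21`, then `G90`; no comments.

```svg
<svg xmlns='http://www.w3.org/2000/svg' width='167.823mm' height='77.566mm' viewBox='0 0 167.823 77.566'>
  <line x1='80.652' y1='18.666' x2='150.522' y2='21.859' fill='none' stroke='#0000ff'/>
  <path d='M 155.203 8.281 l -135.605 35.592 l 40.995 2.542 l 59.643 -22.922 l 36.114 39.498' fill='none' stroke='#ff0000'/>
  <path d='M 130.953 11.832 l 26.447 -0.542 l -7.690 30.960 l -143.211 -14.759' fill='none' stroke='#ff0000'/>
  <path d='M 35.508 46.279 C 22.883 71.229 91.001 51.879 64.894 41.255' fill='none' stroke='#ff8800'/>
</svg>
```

G21
G90
G0 X80.652 Y58.900
M3 S637
G01 X150.522 Y55.707 F2301
M5
G0 X155.203 Y69.285
M3 S176
G01 X19.598 Y33.693 F2654
G01 X60.593 Y31.151
G01 X120.236 Y54.073
G01 X156.350 Y14.575
M5
G0 X130.953 Y65.734
M3 S176
G01 X157.400 Y66.276 F2654
G01 X149.710 Y35.316
G01 X6.499 Y50.075
M5
G0 X35.508 Y31.287
M3 S880
G01 X35.114 Y22.258 F747
G01 X43.317 Y19.140
G01 X55.257 Y20.459
G01 X66.073 Y24.742
G01 X70.905 Y30.517
G01 X64.894 Y36.311
M5
G0 X0.000 Y0.000

Since the viewBox matches the mm dimensions, user units are millimetres directly. The only transform is the Y-flip y_m = 77.566 − y_svg.

Shape 1 is a line segment drawn with `<line>`. Its stroke #0000ff means score at S637, F2301. After flipping Y the toolpath is (80.652,58.900) → (150.522,55.707).

Shape 2 is a open polyline drawn with `<path>`. Its stroke #ff0000 means engrave at S176, F2654. After flipping Y the toolpath is (155.203,69.285) → (19.598,33.693) → (60.593,31.151) → (120.236,54.073) → (156.350,14.575).

Shape 3 is a open polyline drawn with `<path>`. Its stroke #ff0000 means engrave at S176, F2654. After flipping Y the toolpath is (130.953,65.734) → (157.400,66.276) → (149.710,35.316) → (6.499,50.075).

Shape 4 is a cubic bezier drawn with `<path>`. Its stroke #ff8800 means cut at S880, F747. After flipping Y the toolpath is (35.508,31.287) → (35.114,22.258) → (43.317,19.140) → (55.257,20.459) → (66.073,24.742) → (70.905,30.517) → (64.894,36.311).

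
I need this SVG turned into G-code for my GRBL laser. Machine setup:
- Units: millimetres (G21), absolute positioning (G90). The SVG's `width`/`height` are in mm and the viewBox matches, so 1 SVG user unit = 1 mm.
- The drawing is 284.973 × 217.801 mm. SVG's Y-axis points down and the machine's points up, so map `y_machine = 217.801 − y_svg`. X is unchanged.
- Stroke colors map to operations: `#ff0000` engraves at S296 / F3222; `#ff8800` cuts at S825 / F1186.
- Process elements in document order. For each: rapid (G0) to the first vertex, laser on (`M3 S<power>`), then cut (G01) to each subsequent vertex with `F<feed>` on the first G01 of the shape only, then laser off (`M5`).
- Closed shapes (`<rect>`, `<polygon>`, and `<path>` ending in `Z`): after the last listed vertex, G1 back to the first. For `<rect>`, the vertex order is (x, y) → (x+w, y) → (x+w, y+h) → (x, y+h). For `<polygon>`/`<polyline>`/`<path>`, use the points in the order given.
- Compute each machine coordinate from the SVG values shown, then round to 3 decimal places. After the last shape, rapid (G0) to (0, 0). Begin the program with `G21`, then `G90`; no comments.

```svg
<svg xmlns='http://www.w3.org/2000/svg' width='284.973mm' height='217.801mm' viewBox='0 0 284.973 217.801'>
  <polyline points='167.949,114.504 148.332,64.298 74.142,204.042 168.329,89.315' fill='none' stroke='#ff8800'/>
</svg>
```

G21
G90
G0 X167.949 Y103.297
M3 S825
G01 X148.332 Y153.503 F1186
G01 X74.142 Y13.759
G01 X168.329 Y128.486
M5
G0 X0.000 Y0.000

Since the viewBox matches the mm dimensions, user units are millimetres directly. The only transform is the Y-flip y_m = 217.801 − y_svg.

Shape 1 is a open polyline drawn with `<polyline>`. Its stroke #ff8800 means cut at S825, F1186. After flipping Y the toolpath is (167.949,103.297) → (148.332,153.503) → (74.142,13.759) → (168.329,128.486).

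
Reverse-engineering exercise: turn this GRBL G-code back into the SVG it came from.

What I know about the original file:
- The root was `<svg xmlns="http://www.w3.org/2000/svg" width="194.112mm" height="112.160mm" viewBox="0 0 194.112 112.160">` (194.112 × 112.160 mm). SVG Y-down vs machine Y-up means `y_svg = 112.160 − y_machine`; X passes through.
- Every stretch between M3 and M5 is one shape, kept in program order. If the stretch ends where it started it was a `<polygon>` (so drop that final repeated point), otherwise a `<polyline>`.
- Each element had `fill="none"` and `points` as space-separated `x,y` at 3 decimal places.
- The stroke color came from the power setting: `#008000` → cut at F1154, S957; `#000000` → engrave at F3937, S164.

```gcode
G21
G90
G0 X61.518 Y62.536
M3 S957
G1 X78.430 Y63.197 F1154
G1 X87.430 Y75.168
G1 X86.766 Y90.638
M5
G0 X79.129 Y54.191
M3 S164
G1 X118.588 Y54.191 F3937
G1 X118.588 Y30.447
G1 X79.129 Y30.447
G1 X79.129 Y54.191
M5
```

<svg xmlns="http://www.w3.org/2000/svg" width="194.112mm" height="112.160mm" viewBox="0 0 194.112 112.160">
  <polyline points="61.518,49.624 78.430,48.963 87.430,36.992 86.766,21.522" fill="none" stroke="#008000"/>
  <polygon points="79.129,57.969 118.588,57.969 118.588,81.713 79.129,81.713" fill="none" stroke="#000000"/>
</svg>

y_svg = 112.160 − y_m.

[1] S957→`#008000` (cut); open run; points: 61.518,49.624 78.430,48.963 87.430,36.992 86.766,21.522

[2] S164→`#000000` (engrave); closed run; points: 79.129,57.969 118.588,57.969 118.588,81.713 79.129,81.713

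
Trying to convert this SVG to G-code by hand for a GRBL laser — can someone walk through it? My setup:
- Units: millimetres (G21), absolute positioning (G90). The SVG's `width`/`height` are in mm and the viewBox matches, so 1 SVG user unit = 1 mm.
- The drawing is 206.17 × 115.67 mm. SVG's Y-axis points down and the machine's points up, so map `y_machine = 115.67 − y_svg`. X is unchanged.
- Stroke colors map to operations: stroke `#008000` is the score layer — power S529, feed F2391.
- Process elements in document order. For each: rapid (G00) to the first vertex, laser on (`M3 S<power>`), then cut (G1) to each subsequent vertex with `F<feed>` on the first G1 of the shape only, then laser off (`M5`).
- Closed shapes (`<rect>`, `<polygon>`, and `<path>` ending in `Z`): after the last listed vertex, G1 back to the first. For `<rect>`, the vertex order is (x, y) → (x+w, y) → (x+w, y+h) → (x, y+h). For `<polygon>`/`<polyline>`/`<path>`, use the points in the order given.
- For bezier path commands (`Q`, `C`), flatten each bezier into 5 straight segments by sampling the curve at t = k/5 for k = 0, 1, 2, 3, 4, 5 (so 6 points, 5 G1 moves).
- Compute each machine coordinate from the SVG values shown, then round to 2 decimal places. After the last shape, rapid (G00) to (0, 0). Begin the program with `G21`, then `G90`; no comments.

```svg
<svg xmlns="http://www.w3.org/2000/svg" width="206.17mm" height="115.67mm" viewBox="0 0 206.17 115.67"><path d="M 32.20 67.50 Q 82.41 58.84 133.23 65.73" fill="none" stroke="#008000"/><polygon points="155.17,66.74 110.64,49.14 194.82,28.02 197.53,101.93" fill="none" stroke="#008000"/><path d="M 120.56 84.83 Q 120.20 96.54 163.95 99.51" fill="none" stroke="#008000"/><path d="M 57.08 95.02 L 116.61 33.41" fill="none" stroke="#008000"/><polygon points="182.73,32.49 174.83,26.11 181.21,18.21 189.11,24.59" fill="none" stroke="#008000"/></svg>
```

G21
G90
G00 X32.20 Y48.17
M3 S529
G1 X52.31 Y51.01 F2391
G1 X72.47 Y52.61
G1 X92.67 Y52.96
G1 X112.93 Y52.07
G1 X133.23 Y49.94
M5
G00 X155.17 Y48.93
M3 S529
G1 X110.64 Y66.53 F2391
G1 X194.82 Y87.65
G1 X197.53 Y13.74
G1 X155.17 Y48.93
M5
G00 X120.56 Y30.84
M3 S529
G1 X122.18 Y26.51 F2391
G1 X127.33 Y22.87
G1 X136.01 Y19.93
G1 X148.21 Y17.70
G1 X163.95 Y16.16
M5
G00 X57.08 Y20.65
M3 S529
G1 X116.61 Y82.26 F2391
M5
G00 X182.73 Y83.18
M3 S529
G1 X174.83 Y89.56 F2391
G1 X181.21 Y97.46
G1 X189.11 Y91.08
G1 X182.73 Y83.18
M5
G00 X0.00 Y0.00

Since the viewBox matches the mm dimensions, user units are millimetres directly. The only transform is the Y-flip y_m = 115.67 − y_svg.

Shape 1 is a quadratic bezier drawn with `<path>`. Its stroke #008000 means score at S529, F2391. After flipping Y the toolpath is (32.20,48.17) → (52.31,51.01) → (72.47,52.61) → (92.67,52.96) → (112.93,52.07) → (133.23,49.94).

Shape 2 is a closed polygon drawn with `<polygon>`. Its stroke #008000 means score at S529, F2391. After flipping Y the toolpath is (155.17,48.93) → (110.64,66.53) → (194.82,87.65) → (197.53,13.74) → (155.17,48.93), returning to the start.

Shape 3 is a quadratic bezier drawn with `<path>`. Its stroke #008000 means score at S529, F2391. After flipping Y the toolpath is (120.56,30.84) → (122.18,26.51) → (127.33,22.87) → (136.01,19.93) → (148.21,17.70) → (163.95,16.16).

Shape 4 is a line segment drawn with `<path>`. Its stroke #008000 means score at S529, F2391. After flipping Y the toolpath is (57.08,20.65) → (116.61,82.26).

Shape 5 is a regular polygon drawn with `<polygon>`. Its stroke #008000 means score at S529, F2391. After flipping Y the toolpath is (182.73,83.18) → (174.83,89.56) → (181.21,97.46) → (189.11,91.08) → (182.73,83.18), returning to the start.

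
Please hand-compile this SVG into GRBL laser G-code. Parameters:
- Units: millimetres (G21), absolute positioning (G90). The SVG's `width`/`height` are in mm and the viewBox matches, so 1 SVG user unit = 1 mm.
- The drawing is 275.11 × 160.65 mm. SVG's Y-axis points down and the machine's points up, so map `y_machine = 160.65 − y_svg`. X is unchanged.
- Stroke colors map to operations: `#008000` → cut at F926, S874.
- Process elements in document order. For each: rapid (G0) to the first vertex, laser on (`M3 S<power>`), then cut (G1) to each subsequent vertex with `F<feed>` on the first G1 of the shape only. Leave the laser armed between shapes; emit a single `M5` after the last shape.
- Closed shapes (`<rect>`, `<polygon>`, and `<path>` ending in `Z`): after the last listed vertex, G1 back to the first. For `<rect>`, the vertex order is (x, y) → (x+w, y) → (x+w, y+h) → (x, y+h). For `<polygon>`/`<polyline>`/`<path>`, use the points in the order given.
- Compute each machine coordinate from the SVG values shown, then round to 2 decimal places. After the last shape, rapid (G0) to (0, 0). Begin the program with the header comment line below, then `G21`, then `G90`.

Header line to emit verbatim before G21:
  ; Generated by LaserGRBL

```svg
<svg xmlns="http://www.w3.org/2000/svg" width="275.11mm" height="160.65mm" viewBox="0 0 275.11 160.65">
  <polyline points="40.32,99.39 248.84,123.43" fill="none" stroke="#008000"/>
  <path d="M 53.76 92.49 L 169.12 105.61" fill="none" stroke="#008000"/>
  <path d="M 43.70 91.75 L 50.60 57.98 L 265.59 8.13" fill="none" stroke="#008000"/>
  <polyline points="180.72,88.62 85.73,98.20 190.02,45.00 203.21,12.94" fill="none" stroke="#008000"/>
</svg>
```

1 u = 1 mm; y_m = 160.65 − y.

[1] `<polyline>` line segment, #008000→cut S874 F926: (40.32,61.26) → (248.84,37.22)

[2] `<path>` line segment, #008000→cut S874 F926: (53.76,68.16) → (169.12,55.04)

[3] `<path>` open polyline, #008000→cut S874 F926: (43.70,68.90) → (50.60,102.67) → (265.59,152.52)

[4] `<polyline>` open polyline, #008000→cut S874 F926: (180.72,72.03) → (85.73,62.45) → (190.02,115.65) → (203.21,147.71)

; Generated by LaserGRBL
G21
G90
G0 X40.32 Y61.26
M3 S874
G1 X248.84 Y37.22 F926
G0 X53.76 Y68.16
M3 S874
G1 X169.12 Y55.04 F926
G0 X43.70 Y68.90
M3 S874
G1 X50.60 Y102.67 F926
G1 X265.59 Y152.52
G0 X180.72 Y72.03
M3 S874
G1 X85.73 Y62.45 F926
G1 X190.02 Y115.65
G1 X203.21 Y147.71
M5
G0 X0.00 Y0.00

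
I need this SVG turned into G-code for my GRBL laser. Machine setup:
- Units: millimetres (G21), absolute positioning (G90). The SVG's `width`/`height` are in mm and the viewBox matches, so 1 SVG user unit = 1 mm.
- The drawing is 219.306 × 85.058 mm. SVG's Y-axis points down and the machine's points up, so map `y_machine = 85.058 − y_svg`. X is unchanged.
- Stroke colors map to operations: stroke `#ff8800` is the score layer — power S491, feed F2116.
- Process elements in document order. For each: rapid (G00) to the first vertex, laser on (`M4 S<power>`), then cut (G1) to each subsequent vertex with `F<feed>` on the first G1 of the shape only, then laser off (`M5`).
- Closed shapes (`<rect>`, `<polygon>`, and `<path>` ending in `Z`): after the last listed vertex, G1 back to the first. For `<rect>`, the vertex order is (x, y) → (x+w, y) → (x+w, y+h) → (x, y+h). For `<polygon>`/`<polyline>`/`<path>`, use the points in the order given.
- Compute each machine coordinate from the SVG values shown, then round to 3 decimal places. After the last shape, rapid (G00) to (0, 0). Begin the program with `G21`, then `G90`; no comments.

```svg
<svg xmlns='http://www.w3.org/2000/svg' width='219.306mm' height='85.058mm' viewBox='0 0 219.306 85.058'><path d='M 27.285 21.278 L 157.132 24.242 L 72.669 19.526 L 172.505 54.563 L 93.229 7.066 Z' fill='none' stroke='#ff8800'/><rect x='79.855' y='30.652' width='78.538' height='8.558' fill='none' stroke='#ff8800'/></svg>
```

Since the viewBox matches the mm dimensions, user units are millimetres directly. The only transform is the Y-flip y_m = 85.058 − y_svg.

Shape 1 is a closed polygon drawn with `<path>`. Its stroke #ff8800 means score at S491, F2116. After flipping Y the toolpath is (27.285,63.780) → (157.132,60.816) → (72.669,65.532) → (172.505,30.495) → (93.229,77.992) → (27.285,63.780), returning to the start.

Shape 2 is a rectangle drawn with `<rect>`. Its stroke #ff8800 means score at S491, F2116. After flipping Y the toolpath is (79.855,54.406) → (158.393,54.406) → (158.393,45.848) → (79.855,45.848) → (79.855,54.406), returning to the start.

G21
G90
G00 X27.285 Y63.780
M4 S491
G1 X157.132 Y60.816 F2116
G1 X72.669 Y65.532
G1 X172.505 Y30.495
G1 X93.229 Y77.992
G1 X27.285 Y63.780
M5
G00 X79.855 Y54.406
M4 S491
G1 X158.393 Y54.406 F2116
G1 X158.393 Y45.848
G1 X79.855 Y45.848
G1 X79.855 Y54.406
M5
G00 X0.000 Y0.000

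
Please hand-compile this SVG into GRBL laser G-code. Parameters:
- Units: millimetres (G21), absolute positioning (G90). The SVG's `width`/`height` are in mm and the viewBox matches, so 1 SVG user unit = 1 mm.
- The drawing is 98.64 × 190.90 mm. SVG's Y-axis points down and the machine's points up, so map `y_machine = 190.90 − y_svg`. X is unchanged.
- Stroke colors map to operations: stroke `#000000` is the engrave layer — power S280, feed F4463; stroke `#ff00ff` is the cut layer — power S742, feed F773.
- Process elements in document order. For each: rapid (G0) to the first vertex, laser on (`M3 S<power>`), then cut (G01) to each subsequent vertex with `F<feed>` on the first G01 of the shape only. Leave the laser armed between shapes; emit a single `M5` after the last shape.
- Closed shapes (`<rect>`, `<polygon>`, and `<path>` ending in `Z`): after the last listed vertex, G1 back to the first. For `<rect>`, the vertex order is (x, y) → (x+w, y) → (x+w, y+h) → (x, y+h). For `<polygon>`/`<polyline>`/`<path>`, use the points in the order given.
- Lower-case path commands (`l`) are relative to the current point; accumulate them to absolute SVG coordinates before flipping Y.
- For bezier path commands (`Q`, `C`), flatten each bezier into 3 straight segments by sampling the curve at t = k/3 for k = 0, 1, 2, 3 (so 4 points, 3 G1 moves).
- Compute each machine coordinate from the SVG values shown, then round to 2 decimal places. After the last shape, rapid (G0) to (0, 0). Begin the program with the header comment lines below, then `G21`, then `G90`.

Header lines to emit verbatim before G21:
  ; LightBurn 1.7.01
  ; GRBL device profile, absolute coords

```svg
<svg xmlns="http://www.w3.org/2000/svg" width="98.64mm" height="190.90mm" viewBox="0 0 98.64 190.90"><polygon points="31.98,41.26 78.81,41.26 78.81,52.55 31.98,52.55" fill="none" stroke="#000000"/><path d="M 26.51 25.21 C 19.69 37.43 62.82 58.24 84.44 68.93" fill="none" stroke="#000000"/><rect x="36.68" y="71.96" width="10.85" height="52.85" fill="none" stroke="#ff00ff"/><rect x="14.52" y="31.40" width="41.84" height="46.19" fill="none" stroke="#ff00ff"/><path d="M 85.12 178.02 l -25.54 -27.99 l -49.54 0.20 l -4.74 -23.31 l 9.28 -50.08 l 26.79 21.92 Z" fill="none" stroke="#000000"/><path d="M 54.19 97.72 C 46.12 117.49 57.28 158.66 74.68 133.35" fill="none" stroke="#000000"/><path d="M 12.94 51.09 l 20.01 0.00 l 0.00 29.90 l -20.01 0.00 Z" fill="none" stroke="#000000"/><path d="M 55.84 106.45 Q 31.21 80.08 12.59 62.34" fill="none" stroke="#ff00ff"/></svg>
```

; LightBurn 1.7.01
; GRBL device profile, absolute coords
G21
G90
G0 X31.98 Y149.64
M3 S280
G01 X78.81 Y149.64 F4463
G01 X78.81 Y138.35
G01 X31.98 Y138.35
G01 X31.98 Y149.64
G0 X26.51 Y165.69
M3 S280
G01 X33.69 Y151.30 F4463
G01 X58.30 Y135.34
G01 X84.44 Y121.97
G0 X36.68 Y118.94
M3 S742
G01 X47.53 Y118.94 F773
G01 X47.53 Y66.09
G01 X36.68 Y66.09
G01 X36.68 Y118.94
G0 X14.52 Y159.50
M3 S742
G01 X56.36 Y159.50 F773
G01 X56.36 Y113.31
G01 X14.52 Y113.31
G01 X14.52 Y159.50
G0 X85.12 Y12.88
M3 S280
G01 X59.58 Y40.87 F4463
G01 X10.04 Y40.67
G01 X5.30 Y63.98
G01 X14.58 Y114.06
G01 X41.37 Y92.14
G01 X85.12 Y12.88
G0 X54.19 Y93.18
M3 S280
G01 X52.05 Y69.53 F4463
G01 X59.84 Y51.15
G01 X74.68 Y57.55
G0 X12.94 Y139.81
M3 S280
G01 X32.95 Y139.81 F4463
G01 X32.95 Y109.91
G01 X12.94 Y109.91
G01 X12.94 Y139.81
G0 X55.84 Y84.45
M3 S742
G01 X40.09 Y101.07 F773
G01 X25.67 Y115.77
G01 X12.59 Y128.56
M5
G0 X0.00 Y0.00

1 u = 1 mm; y_m = 190.90 − y.

[1] `<polygon>` rectangle, #000000→engrave S280 F4463: (31.98,149.64) → (78.81,149.64) → (78.81,138.35) → (31.98,138.35) → (31.98,149.64) (closed)

[2] `<path>` cubic bezier, #000000→engrave S280 F4463: (26.51,165.69) → (33.69,151.30) → (58.30,135.34) → (84.44,121.97)

[3] `<rect>` rectangle, #ff00ff→cut S742 F773: (36.68,118.94) → (47.53,118.94) → (47.53,66.09) → (36.68,66.09) → (36.68,118.94) (closed)

[4] `<rect>` rectangle, #ff00ff→cut S742 F773: (14.52,159.50) → (56.36,159.50) → (56.36,113.31) → (14.52,113.31) → (14.52,159.50) (closed)

[5] `<path>` closed polygon, #000000→engrave S280 F4463: (85.12,12.88) → (59.58,40.87) → (10.04,40.67) → (5.30,63.98) → (14.58,114.06) → (41.37,92.14) → (85.12,12.88) (closed)

[6] `<path>` cubic bezier, #000000→engrave S280 F4463: (54.19,93.18) → (52.05,69.53) → (59.84,51.15) → (74.68,57.55)

[7] `<path>` rectangle, #000000→engrave S280 F4463: (12.94,139.81) → (32.95,139.81) → (32.95,109.91) → (12.94,109.91) → (12.94,139.81) (closed)

[8] `<path>` quadratic bezier, #ff00ff→cut S742 F773: (55.84,84.45) → (40.09,101.07) → (25.67,115.77) → (12.59,128.56)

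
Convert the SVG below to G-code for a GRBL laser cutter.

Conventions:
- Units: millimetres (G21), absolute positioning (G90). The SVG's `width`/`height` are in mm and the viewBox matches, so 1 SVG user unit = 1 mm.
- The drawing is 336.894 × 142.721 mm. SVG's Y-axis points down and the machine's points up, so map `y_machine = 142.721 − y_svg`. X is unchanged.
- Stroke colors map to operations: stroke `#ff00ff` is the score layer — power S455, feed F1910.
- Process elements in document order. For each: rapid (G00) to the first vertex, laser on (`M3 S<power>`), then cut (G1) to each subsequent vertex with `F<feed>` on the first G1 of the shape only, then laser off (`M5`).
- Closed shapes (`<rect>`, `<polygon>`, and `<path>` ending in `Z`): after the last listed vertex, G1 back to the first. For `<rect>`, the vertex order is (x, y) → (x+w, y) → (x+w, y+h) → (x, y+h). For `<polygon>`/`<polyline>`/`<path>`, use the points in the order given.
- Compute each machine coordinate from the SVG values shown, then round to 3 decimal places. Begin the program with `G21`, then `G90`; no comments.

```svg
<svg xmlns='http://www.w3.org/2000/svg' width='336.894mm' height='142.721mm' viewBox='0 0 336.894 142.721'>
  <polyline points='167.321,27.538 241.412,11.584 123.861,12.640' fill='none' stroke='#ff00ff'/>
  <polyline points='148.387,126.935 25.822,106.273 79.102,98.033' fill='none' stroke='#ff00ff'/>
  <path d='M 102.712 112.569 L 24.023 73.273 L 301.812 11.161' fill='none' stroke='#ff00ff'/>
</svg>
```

Since the viewBox matches the mm dimensions, user units are millimetres directly. The only transform is the Y-flip y_m = 142.721 − y_svg.

Shape 1 is a open polyline drawn with `<polyline>`. Its stroke #ff00ff means score at S455, F1910. After flipping Y the toolpath is (167.321,115.183) → (241.412,131.137) → (123.861,130.081).

Shape 2 is a open polyline drawn with `<polyline>`. Its stroke #ff00ff means score at S455, F1910. After flipping Y the toolpath is (148.387,15.786) → (25.822,36.448) → (79.102,44.688).

Shape 3 is a open polyline drawn with `<path>`. Its stroke #ff00ff means score at S455, F1910. After flipping Y the toolpath is (102.712,30.152) → (24.023,69.448) → (301.812,131.560).

G21
G90
G00 X167.321 Y115.183
M3 S455
G1 X241.412 Y131.137 F1910
G1 X123.861 Y130.081
M5
G00 X148.387 Y15.786
M3 S455
G1 X25.822 Y36.448 F1910
G1 X79.102 Y44.688
M5
G00 X102.712 Y30.152
M3 S455
G1 X24.023 Y69.448 F1910
G1 X301.812 Y131.560
M5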